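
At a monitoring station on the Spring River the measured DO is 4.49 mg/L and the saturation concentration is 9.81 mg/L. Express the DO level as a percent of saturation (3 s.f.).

% saturation = C/C_s × 100 = 4.49/9.81 × 100 = 45.8 %.

45.8 % saturation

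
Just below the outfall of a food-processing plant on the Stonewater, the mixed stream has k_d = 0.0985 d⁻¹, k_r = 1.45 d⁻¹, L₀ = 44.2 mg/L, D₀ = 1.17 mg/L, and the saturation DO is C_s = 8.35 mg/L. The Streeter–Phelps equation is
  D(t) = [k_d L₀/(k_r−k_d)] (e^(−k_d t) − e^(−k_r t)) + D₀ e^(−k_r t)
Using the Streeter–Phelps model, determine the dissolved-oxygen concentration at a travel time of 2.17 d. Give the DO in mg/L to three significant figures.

k_d L₀/(k_r−k_d) = 0.0985×44.2/(1.45−0.0985) = 4.354/1.351 = 3.221 mg/L.
e^(−k_d t) = e^(−0.0985×2.170) = 0.8076; e^(−k_r t) = e^(−1.45×2.170) = 0.04300.
D = 3.221 × (0.8076 − 0.04300) + 1.17 × 0.04300 = 2.463 + 0.05031 = 2.513 mg/L.
DO = C_s − D = 8.35 − 2.513 = 5.837 mg/L.

DO ≈ 5.84 mg/L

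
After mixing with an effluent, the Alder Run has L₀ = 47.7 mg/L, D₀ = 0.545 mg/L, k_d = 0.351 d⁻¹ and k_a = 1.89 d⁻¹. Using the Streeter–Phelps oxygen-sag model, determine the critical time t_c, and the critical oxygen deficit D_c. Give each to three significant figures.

At the critical point dD/dt = 0, so k_d L₀ e^(−k_d t) = k_a D. Substituting D(t) from the Streeter–Phelps equation and solving for t gives
t_c = ln[(k_a/k_d)(1 − D₀(k_a−k_d)/(k_d L₀))] / (k_a−k_d).
Here k_a−k_d = 1.539 d⁻¹ and 1 − D₀(k_a−k_d)/(k_d L₀) = 1 − 0.545×1.539/(0.351×47.7) = 0.9499, so
t_c = ln(5.385 × 0.9499) / 1.539 = 1.632 / 1.539 = 1.061 d.
D_c = (k_d/k_a) L₀ e^(−k_d t_c) = (0.351/1.89) × 47.7 × e^(−0.351×1.061) = 0.1857 × 47.7 × 0.6892 = 6.105 mg/L.

t_c ≈ 1.06 d; D_c ≈ 6.11 mg/L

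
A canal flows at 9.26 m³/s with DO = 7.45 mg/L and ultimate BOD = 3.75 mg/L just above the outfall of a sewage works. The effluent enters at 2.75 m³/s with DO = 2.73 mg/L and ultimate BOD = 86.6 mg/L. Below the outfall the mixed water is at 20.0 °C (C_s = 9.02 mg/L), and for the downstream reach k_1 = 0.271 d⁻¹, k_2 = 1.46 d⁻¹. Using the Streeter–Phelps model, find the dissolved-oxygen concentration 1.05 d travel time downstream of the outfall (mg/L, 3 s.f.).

Mixed DO = (9.26×7.45 + 2.75×2.73)/(9.26+2.75) = 76.49/12.01 = 6.369 mg/L.
Mixed L₀ = (9.26×3.75 + 2.75×86.6)/(12.01) = 272.9/12.01 = 22.72 mg/L.
Initial deficit D₀ = C_s − DO₀ = 9.02 − 6.369 = 2.651 mg/L.
D(1.05) = [0.271×22.72/(1.46−0.271)](e^(−0.271×1.05) − e^(−1.46×1.05)) + 2.651 e^(−1.46×1.05)
= 5.179 × (0.7524 − 0.2159) + 2.651 × 0.2159 = 3.350 mg/L.
DO = 9.02 − 3.350 = 5.670 mg/L.

DO ≈ 5.67 mg/L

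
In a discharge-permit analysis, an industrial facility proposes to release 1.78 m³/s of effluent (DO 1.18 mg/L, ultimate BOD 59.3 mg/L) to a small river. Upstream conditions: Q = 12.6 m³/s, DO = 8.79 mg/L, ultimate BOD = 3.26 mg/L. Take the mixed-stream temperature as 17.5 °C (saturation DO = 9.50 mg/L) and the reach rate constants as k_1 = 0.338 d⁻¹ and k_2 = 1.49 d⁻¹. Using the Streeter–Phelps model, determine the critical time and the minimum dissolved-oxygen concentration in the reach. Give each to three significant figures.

t_c ≈ 0.590 d; minimum DO ≈ 7.61 mg/L

Mixed DO = (12.6×8.79 + 1.78×1.18)/(12.6+1.78) = 112.9/14.38 = 7.848 mg/L.
Mixed L₀ = (12.6×3.26 + 1.78×59.3)/(14.38) = 146.6/14.38 = 10.20 mg/L.
Initial deficit D₀ = C_s − DO₀ = 9.50 − 7.848 = 1.652 mg/L.
t_c = (1/1.152) ln[(1.49/0.338)(1 − 1.652×1.152/(0.338×10.20))] = 0.8681 × ln(1.974) = 0.5904 d.
D_c = (0.338/1.49) × 10.20 × e^(−0.338×0.5904) = 0.2268 × 10.20 × 0.8191 = 1.895 mg/L.
Minimum DO = 9.50 − 1.895 = 7.605 mg/L.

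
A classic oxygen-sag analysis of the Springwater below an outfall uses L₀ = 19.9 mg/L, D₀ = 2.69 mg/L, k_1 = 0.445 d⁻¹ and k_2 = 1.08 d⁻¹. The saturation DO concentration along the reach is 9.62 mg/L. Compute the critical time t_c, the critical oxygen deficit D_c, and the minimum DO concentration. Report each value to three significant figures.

t_c ≈ 1.06 d; D_c ≈ 5.12 mg/L; min DO ≈ 4.50 mg/L

With k_2/k_1 = 2.427 and 1 − D₀(k_2−k_1)/(k_1 L₀) = 0.8071,
t_c = ln(2.427 × 0.8071) / (1.08 − 0.445) = ln(1.959) / 0.6350 = 0.6723/0.6350 = 1.059 d.
L(t_c) = L₀ e^(−k_1 t_c) = 19.9 × 0.6243 = 12.42 mg/L, and at the critical point k_2 D_c = k_1 L, so D_c = (0.445/1.08) × 12.42 = 5.119 mg/L.
Minimum DO = C_s − D_c = 9.62 − 5.119 = 4.501 mg/L.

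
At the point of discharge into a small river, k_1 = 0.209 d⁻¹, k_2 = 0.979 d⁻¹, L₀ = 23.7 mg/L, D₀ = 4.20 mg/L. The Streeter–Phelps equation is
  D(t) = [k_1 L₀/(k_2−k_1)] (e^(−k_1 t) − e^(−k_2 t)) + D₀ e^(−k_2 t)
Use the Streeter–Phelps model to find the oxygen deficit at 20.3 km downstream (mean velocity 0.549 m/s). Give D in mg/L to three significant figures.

D ≈ 4.41 mg/L

Travel time t = x/v = 20.3 km / (0.549 m/s) = 20300 m / 0.549 m/s = 36980 s = 0.4280 d.
k_1 L₀/(k_2−k_1) = 0.209×23.7/(0.979−0.209) = 4.953/0.7700 = 6.433 mg/L.
e^(−k_1 t) = e^(−0.209×0.4280) = 0.9144; e^(−k_2 t) = e^(−0.979×0.4280) = 0.6577.
D = 6.433 × (0.9144 − 0.6577) + 4.20 × 0.6577 = 1.651 + 2.762 = 4.414 mg/L.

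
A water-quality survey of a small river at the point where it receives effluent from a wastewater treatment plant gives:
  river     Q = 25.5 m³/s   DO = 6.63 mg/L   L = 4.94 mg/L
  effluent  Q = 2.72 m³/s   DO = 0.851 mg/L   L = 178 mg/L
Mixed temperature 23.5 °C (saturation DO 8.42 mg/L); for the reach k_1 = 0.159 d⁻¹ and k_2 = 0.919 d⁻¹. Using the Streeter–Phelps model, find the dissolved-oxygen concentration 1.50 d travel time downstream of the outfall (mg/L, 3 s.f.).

Mixed DO = (25.5×6.63 + 2.72×0.851)/(25.5+2.72) = 171.4/28.22 = 6.073 mg/L.
Mixed L₀ = (25.5×4.94 + 2.72×178)/(28.22) = 610.1/28.22 = 21.62 mg/L.
Initial deficit D₀ = C_s − DO₀ = 8.42 − 6.073 = 2.347 mg/L.
D(1.50) = [0.159×21.62/(0.919−0.159)](e^(−0.159×1.50) − e^(−0.919×1.50)) + 2.347 e^(−0.919×1.50)
= 4.523 × (0.7878 − 0.2520) + 2.347 × 0.2520 = 3.015 mg/L.
DO = 8.42 − 3.015 = 5.405 mg/L.

DO ≈ 5.40 mg/L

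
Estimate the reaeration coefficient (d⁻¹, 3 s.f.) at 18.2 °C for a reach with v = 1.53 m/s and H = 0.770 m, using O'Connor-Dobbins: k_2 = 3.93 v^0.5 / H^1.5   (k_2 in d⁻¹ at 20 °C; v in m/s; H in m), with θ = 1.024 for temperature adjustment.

k_2 ≈ 6.89 d⁻¹

k_2(20) = 3.93 × 1.53^0.5 / 0.770^1.5 = 3.93 × 1.237 / 0.6757 = 7.195 d⁻¹.
k_2(18.2) = 7.195 × 1.024^(18.2−20) = 7.195 × 0.9582 = 6.894 d⁻¹.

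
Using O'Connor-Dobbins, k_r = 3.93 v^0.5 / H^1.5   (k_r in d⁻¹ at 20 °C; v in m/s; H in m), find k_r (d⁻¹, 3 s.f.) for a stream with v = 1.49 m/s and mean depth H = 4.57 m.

k_r ≈ 0.491 d⁻¹

k_r = 3.93 × 1.49^0.5 / 4.57^1.5 = 3.93 × 1.221 / 9.770 = 0.4910 d⁻¹.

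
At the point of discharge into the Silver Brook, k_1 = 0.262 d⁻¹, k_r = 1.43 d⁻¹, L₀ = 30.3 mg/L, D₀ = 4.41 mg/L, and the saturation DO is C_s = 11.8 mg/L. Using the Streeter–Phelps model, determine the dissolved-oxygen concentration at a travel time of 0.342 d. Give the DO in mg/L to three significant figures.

DO ≈ 7.05 mg/L

k_1 L₀/(k_r−k_1) = 0.262×30.3/(1.43−0.262) = 7.939/1.168 = 6.797 mg/L.
e^(−k_1 t) = e^(−0.262×0.3420) = 0.9143; e^(−k_r t) = e^(−1.43×0.3420) = 0.6132.
D = 6.797 × (0.9143 − 0.6132) + 4.41 × 0.6132 = 2.046 + 2.704 = 4.751 mg/L.
DO = C_s − D = 11.8 − 4.751 = 7.049 mg/L.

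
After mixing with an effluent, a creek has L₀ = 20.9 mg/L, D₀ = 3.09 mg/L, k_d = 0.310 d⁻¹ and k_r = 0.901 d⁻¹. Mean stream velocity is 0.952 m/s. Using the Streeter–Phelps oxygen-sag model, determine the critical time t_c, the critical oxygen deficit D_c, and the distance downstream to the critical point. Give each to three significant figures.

t_c ≈ 1.25 d; D_c ≈ 4.89 mg/L; x_c ≈ 102 km

t_c = [1/(k_r−k_d)] ln[(k_r/k_d)(1 − D₀(k_r−k_d)/(k_d L₀))]
= [1/(0.901−0.310)] ln[(0.901/0.310)(1 − 3.09×0.5910/(0.310×20.9))]
= (1/0.5910) ln[2.906 × 0.7181] = 1.692 × ln(2.087) = 1.692 × 0.7358 = 1.245 d.
L(t_c) = L₀ e^(−k_d t_c) = 20.9 × 0.6798 = 14.21 mg/L, and at the critical point k_r D_c = k_d L, so D_c = (0.310/0.901) × 14.21 = 4.888 mg/L.
x_c = v t_c = 0.952 m/s × 1.245 d × 86400 s/d = 102400 m ≈ 102 km.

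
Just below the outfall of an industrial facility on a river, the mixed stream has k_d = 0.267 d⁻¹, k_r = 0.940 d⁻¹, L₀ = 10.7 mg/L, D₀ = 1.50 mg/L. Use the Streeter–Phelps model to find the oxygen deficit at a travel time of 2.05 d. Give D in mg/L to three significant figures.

D ≈ 2.06 mg/L

k_d L₀/(k_r−k_d) = 0.267×10.7/(0.940−0.267) = 2.857/0.6730 = 4.245 mg/L.
e^(−k_d t) = e^(−0.267×2.050) = 0.5785; e^(−k_r t) = e^(−0.940×2.050) = 0.1456.
D = 4.245 × (0.5785 − 0.1456) + 1.50 × 0.1456 = 1.838 + 0.2184 = 2.056 mg/L.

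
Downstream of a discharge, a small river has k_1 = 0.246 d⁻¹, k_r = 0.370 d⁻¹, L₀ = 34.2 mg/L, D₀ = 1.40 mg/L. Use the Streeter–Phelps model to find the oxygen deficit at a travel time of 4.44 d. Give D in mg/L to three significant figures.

D ≈ 9.91 mg/L

k_1 L₀/(k_r−k_1) = 0.246×34.2/(0.370−0.246) = 8.413/0.1240 = 67.85 mg/L.
e^(−k_1 t) = e^(−0.246×4.440) = 0.3355; e^(−k_r t) = e^(−0.370×4.440) = 0.1934.
D = 67.85 × (0.3355 − 0.1934) + 1.40 × 0.1934 = 9.636 + 0.2708 = 9.907 mg/L.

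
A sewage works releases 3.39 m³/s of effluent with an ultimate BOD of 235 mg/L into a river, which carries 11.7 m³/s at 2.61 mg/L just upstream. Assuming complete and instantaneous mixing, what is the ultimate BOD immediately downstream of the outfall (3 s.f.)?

54.8 mg/L

Flow-weighted mixing: C = (Q_r C_r + Q_w C_w)/(Q_r + Q_w)
= (11.7×2.61 + 3.39×235)/(11.7 + 3.39) = 827.2/15.09 = 54.82 mg/L.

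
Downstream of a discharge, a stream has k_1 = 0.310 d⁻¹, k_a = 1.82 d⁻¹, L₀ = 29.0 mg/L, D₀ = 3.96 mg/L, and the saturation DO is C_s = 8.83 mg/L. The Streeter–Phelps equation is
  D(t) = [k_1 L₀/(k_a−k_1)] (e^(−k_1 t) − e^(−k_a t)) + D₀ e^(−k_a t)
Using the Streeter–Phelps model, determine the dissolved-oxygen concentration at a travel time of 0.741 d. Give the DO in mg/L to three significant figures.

DO ≈ 4.62 mg/L

k_1 L₀/(k_a−k_1) = 0.310×29.0/(1.82−0.310) = 8.990/1.510 = 5.954 mg/L.
e^(−k_1 t) = e^(−0.310×0.7410) = 0.7948; e^(−k_a t) = e^(−1.82×0.7410) = 0.2596.
D = 5.954 × (0.7948 − 0.2596) + 3.96 × 0.2596 = 3.186 + 1.028 = 4.214 mg/L.
DO = C_s − D = 8.83 − 4.214 = 4.616 mg/L.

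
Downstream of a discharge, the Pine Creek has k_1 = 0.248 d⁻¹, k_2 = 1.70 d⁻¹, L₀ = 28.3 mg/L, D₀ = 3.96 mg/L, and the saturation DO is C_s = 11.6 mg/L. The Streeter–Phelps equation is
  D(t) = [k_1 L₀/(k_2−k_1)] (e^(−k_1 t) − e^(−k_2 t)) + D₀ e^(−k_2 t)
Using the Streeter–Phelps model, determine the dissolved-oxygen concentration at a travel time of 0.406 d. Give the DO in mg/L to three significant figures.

DO ≈ 7.67 mg/L

k_1 L₀/(k_2−k_1) = 0.248×28.3/(1.70−0.248) = 7.018/1.452 = 4.834 mg/L.
e^(−k_1 t) = e^(−0.248×0.4060) = 0.9042; e^(−k_2 t) = e^(−1.70×0.4060) = 0.5015.
D = 4.834 × (0.9042 − 0.5015) + 3.96 × 0.5015 = 1.947 + 1.986 = 3.933 mg/L.
DO = C_s − D = 11.6 − 3.933 = 7.667 mg/L.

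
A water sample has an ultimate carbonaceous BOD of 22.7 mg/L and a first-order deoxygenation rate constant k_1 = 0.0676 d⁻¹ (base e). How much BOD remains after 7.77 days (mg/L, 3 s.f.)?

L ≈ 13.4 mg/L

L_t = L₀ e^(−k_1 t) = 22.7 × e^(−0.0676×7.77) = 22.7 × 0.5914 = 13.42 mg/L.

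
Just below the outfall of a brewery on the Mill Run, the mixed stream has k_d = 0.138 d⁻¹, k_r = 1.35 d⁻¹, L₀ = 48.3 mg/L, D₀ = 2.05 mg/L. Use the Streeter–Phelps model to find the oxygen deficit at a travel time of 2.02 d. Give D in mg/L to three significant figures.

k_d L₀/(k_r−k_d) = 0.138×48.3/(1.35−0.138) = 6.665/1.212 = 5.500 mg/L.
e^(−k_d t) = e^(−0.138×2.020) = 0.7567; e^(−k_r t) = e^(−1.35×2.020) = 0.06542.
D = 5.500 × (0.7567 − 0.06542) + 2.05 × 0.06542 = 3.802 + 0.1341 = 3.936 mg/L.

D ≈ 3.94 mg/L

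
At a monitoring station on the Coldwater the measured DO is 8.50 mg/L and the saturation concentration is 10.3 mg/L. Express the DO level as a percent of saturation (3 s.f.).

82.5 % saturation

% saturation = C/C_s × 100 = 8.50/10.3 × 100 = 82.5 %.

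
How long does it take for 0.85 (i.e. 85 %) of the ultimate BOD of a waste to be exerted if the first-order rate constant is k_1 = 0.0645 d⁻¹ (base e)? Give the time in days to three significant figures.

y/L₀ = 1 − e^(−k_1 t) = 0.85 ⇒ e^(−k_1 t) = 0.150
t = −ln(0.150) / 0.0645 = 1.897 / 0.0645 = 29.41 d.

t ≈ 29.4 d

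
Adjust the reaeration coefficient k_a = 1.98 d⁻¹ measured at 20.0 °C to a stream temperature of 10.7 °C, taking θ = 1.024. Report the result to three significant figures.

k_a(T₂) = k_a(T₁) · θ^(T₂−T₁) = 1.98 × 1.024^(10.7−20.0)
= 1.98 × 1.024^-9.30 = 1.98 × 0.8021 = 1.588 d⁻¹.

k_a ≈ 1.59 d⁻¹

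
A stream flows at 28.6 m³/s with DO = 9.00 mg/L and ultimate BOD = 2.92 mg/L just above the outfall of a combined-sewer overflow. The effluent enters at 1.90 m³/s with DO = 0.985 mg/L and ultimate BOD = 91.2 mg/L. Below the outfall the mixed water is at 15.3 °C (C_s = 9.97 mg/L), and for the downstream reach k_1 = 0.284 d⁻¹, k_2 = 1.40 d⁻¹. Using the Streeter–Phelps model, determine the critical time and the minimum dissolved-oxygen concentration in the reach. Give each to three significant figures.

Mixed DO = (28.6×9.00 + 1.90×0.985)/(28.6+1.90) = 259.3/30.50 = 8.501 mg/L.
Mixed L₀ = (28.6×2.92 + 1.90×91.2)/(30.50) = 256.8/30.50 = 8.419 mg/L.
Initial deficit D₀ = C_s − DO₀ = 9.97 − 8.501 = 1.469 mg/L.
t_c = (1/1.116) ln[(1.40/0.284)(1 − 1.469×1.116/(0.284×8.419))] = 0.8961 × ln(1.549) = 0.3922 d.
D_c = (0.284/1.40) × 8.419 × e^(−0.284×0.3922) = 0.2029 × 8.419 × 0.8946 = 1.528 mg/L.
Minimum DO = 9.97 − 1.528 = 8.442 mg/L.

t_c ≈ 0.392 d; minimum DO ≈ 8.44 mg/L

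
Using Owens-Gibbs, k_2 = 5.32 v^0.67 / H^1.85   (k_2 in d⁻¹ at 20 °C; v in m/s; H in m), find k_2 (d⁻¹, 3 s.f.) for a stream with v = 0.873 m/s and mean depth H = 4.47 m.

k_2 ≈ 0.304 d⁻¹

k_2 = 5.32 × 0.873^0.67 / 4.47^1.85 = 5.32 × 0.9130 / 15.96 = 0.3043 d⁻¹.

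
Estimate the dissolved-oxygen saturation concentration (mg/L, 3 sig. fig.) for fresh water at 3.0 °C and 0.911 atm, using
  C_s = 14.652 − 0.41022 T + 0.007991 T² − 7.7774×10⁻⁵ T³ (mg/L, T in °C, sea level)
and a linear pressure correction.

At sea level: C_s = 14.652 − 0.41022×3.0 + 0.007991×3.0² − 7.7774×10⁻⁵×3.0³ = 13.49 mg/L.
Pressure correction: C_s' = 13.49 × 0.911 = 12.29 mg/L.

C_s ≈ 12.3 mg/L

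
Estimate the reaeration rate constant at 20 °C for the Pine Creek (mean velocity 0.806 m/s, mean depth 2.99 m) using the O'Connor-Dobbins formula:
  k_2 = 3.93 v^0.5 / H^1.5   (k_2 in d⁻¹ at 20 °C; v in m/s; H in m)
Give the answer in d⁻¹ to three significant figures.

k_2 = 3.93 × 0.806^0.5 / 2.99^1.5 = 3.93 × 0.8978 / 5.170 = 0.6824 d⁻¹.

k_2 ≈ 0.682 d⁻¹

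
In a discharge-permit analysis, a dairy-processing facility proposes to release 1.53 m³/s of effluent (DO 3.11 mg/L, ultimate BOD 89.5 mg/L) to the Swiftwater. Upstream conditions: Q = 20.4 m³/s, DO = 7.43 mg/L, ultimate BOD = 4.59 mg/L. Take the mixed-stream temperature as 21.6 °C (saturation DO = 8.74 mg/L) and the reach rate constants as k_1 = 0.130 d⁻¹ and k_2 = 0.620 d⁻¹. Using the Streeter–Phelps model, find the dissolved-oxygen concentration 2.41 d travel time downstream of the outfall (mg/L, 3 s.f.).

Mixed DO = (20.4×7.43 + 1.53×3.11)/(20.4+1.53) = 156.3/21.93 = 7.129 mg/L.
Mixed L₀ = (20.4×4.59 + 1.53×89.5)/(21.93) = 230.6/21.93 = 10.51 mg/L.
Initial deficit D₀ = C_s − DO₀ = 8.74 − 7.129 = 1.611 mg/L.
D(2.41) = [0.130×10.51/(0.620−0.130)](e^(−0.130×2.41) − e^(−0.620×2.41)) + 1.611 e^(−0.620×2.41)
= 2.789 × (0.7310 − 0.2244) + 1.611 × 0.2244 = 1.775 mg/L.
DO = 8.74 − 1.775 = 6.965 mg/L.

DO ≈ 6.97 mg/L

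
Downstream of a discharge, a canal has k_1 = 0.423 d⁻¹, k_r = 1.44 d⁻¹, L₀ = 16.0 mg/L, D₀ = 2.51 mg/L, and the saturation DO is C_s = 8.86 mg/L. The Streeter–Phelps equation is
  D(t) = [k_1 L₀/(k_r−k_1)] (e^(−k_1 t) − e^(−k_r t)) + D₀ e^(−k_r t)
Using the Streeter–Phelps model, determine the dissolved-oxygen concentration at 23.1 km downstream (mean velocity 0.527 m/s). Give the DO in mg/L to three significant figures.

DO ≈ 5.49 mg/L

Travel time t = x/v = 23.1 km / (0.527 m/s) = 23100 m / 0.527 m/s = 43830 s = 0.5073 d.
k_1 L₀/(k_r−k_1) = 0.423×16.0/(1.44−0.423) = 6.768/1.017 = 6.655 mg/L.
e^(−k_1 t) = e^(−0.423×0.5073) = 0.8069; e^(−k_r t) = e^(−1.44×0.5073) = 0.4816.
D = 6.655 × (0.8069 − 0.4816) + 2.51 × 0.4816 = 2.164 + 1.209 = 3.373 mg/L.
DO = C_s − D = 8.86 − 3.373 = 5.487 mg/L.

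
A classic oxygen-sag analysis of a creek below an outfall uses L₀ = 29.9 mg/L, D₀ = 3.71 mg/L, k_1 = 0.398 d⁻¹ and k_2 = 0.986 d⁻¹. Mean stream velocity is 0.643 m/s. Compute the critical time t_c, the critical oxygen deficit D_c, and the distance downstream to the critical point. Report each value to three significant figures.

With k_2/k_1 = 2.477 and 1 − D₀(k_2−k_1)/(k_1 L₀) = 0.8167,
t_c = ln(2.477 × 0.8167) / (0.986 − 0.398) = ln(2.023) / 0.5880 = 0.7047/0.5880 = 1.198 d.
D_c = (k_1/k_2) L₀ e^(−k_1 t_c) = (0.398/0.986) × 29.9 × e^(−0.398×1.198) = 0.4037 × 29.9 × 0.6206 = 7.491 mg/L.
x_c = v t_c = 0.643 m/s × 1.198 d × 86400 s/d = 66580 m ≈ 66.6 km.

t_c ≈ 1.20 d; D_c ≈ 7.49 mg/L; x_c ≈ 66.6 km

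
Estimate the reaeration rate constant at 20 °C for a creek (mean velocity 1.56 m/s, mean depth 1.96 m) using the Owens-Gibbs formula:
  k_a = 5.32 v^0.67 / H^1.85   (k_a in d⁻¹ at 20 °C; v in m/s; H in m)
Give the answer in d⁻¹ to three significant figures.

k_a = 5.32 × 1.56^0.67 / 1.96^1.85 = 5.32 × 1.347 / 3.473 = 2.064 d⁻¹.

k_a ≈ 2.06 d⁻¹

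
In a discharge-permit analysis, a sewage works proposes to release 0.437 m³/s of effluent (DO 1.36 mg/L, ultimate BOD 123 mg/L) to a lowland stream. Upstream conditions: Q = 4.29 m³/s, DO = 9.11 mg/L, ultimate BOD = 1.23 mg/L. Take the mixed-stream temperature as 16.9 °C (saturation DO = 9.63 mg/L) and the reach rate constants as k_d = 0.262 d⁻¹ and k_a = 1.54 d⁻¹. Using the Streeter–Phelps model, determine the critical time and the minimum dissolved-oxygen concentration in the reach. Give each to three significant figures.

t_c ≈ 0.870 d; minimum DO ≈ 7.94 mg/L

Mixed DO = (4.29×9.11 + 0.437×1.36)/(4.29+0.437) = 39.68/4.727 = 8.394 mg/L.
Mixed L₀ = (4.29×1.23 + 0.437×123)/(4.727) = 59.03/4.727 = 12.49 mg/L.
Initial deficit D₀ = C_s − DO₀ = 9.63 − 8.394 = 1.236 mg/L.
t_c = (1/1.278) ln[(1.54/0.262)(1 − 1.236×1.278/(0.262×12.49))] = 0.7825 × ln(3.039) = 0.8697 d.
D_c = (0.262/1.54) × 12.49 × e^(−0.262×0.8697) = 0.1701 × 12.49 × 0.7962 = 1.692 mg/L.
Minimum DO = 9.63 − 1.692 = 7.938 mg/L.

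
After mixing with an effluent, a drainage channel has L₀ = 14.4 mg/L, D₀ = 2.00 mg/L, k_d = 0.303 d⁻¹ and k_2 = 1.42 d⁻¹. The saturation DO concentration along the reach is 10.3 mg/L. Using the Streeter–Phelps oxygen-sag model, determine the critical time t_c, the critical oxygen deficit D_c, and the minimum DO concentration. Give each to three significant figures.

t_c ≈ 0.741 d; D_c ≈ 2.46 mg/L; min DO ≈ 7.84 mg/L

At the critical point dD/dt = 0, so k_d L₀ e^(−k_d t) = k_2 D. Substituting D(t) from the Streeter–Phelps equation and solving for t gives
t_c = ln[(k_2/k_d)(1 − D₀(k_2−k_d)/(k_d L₀))] / (k_2−k_d).
Here k_2−k_d = 1.117 d⁻¹ and 1 − D₀(k_2−k_d)/(k_d L₀) = 1 − 2.00×1.117/(0.303×14.4) = 0.4880, so
t_c = ln(4.686 × 0.4880) / 1.117 = 0.8272 / 1.117 = 0.7406 d.
L(t_c) = L₀ e^(−k_d t_c) = 14.4 × 0.7990 = 11.51 mg/L, and at the critical point k_2 D_c = k_d L, so D_c = (0.303/1.42) × 11.51 = 2.455 mg/L.
Minimum DO = C_s − D_c = 10.3 − 2.455 = 7.845 mg/L.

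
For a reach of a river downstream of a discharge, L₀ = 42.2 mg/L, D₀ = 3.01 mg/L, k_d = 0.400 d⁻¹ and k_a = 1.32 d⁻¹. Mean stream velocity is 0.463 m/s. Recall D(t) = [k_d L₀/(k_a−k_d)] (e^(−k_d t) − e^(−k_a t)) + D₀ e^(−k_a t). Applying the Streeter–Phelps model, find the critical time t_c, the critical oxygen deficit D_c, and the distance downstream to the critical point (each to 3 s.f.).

t_c = [1/(k_a−k_d)] ln[(k_a/k_d)(1 − D₀(k_a−k_d)/(k_d L₀))]
= [1/(1.32−0.400)] ln[(1.32/0.400)(1 − 3.01×0.9200/(0.400×42.2))]
= (1/0.9200) ln[3.300 × 0.8359] = 1.087 × ln(2.759) = 1.087 × 1.015 = 1.103 d.
L(t_c) = L₀ e^(−k_d t_c) = 42.2 × 0.6433 = 27.15 mg/L, and at the critical point k_a D_c = k_d L, so D_c = (0.400/1.32) × 27.15 = 8.226 mg/L.
x_c = v t_c = 0.463 m/s × 1.103 d × 86400 s/d = 44120 m ≈ 44.1 km.

t_c ≈ 1.10 d; D_c ≈ 8.23 mg/L; x_c ≈ 44.1 km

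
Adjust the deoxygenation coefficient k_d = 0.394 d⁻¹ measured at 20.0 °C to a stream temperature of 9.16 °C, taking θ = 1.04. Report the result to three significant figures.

k_d(T₂) = k_d(T₁) · θ^(T₂−T₁) = 0.394 × 1.04^(9.16−20.0)
= 0.394 × 1.04^-10.8 = 0.394 × 0.6537 = 0.2575 d⁻¹.

k_d ≈ 0.258 d⁻¹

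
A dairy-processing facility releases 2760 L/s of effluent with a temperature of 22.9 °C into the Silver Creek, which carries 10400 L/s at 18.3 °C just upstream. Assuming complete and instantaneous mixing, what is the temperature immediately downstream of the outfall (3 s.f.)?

19.3 °C

Flow-weighted mixing: C = (Q_r C_r + Q_w C_w)/(Q_r + Q_w)
= (10400×18.3 + 2760×22.9)/(10400 + 2760) = 253500/13160 = 19.26 °C.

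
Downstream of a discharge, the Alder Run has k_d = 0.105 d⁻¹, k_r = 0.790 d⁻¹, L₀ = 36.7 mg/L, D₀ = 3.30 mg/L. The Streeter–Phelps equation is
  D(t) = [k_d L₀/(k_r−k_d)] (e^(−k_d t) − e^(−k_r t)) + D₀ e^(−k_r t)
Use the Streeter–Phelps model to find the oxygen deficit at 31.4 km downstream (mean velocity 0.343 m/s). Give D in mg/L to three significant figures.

Travel time t = x/v = 31.4 km / (0.343 m/s) = 31400 m / 0.343 m/s = 91550 s = 1.060 d.
k_d L₀/(k_r−k_d) = 0.105×36.7/(0.790−0.105) = 3.854/0.6850 = 5.626 mg/L.
e^(−k_d t) = e^(−0.105×1.060) = 0.8947; e^(−k_r t) = e^(−0.790×1.060) = 0.4330.
D = 5.626 × (0.8947 − 0.4330) + 3.30 × 0.4330 = 2.597 + 1.429 = 4.026 mg/L.

D ≈ 4.03 mg/L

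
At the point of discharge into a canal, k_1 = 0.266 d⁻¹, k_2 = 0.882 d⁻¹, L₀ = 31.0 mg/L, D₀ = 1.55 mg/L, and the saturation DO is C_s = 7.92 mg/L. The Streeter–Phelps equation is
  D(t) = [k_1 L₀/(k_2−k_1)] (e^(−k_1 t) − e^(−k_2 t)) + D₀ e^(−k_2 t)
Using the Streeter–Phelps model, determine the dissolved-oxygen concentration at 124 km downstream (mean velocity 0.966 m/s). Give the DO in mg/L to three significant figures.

DO ≈ 2.10 mg/L

Travel time t = x/v = 124 km / (0.966 m/s) = 124000 m / 0.966 m/s = 128400 s = 1.486 d.
k_1 L₀/(k_2−k_1) = 0.266×31.0/(0.882−0.266) = 8.246/0.6160 = 13.39 mg/L.
e^(−k_1 t) = e^(−0.266×1.486) = 0.6735; e^(−k_2 t) = e^(−0.882×1.486) = 0.2697.
D = 13.39 × (0.6735 − 0.2697) + 1.55 × 0.2697 = 5.406 + 0.4181 = 5.824 mg/L.
DO = C_s − D = 7.92 − 5.824 = 2.096 mg/L.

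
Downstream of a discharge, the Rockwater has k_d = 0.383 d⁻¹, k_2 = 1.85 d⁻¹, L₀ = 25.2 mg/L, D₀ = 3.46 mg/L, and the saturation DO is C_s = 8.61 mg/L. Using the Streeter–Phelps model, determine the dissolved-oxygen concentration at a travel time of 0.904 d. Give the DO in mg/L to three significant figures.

k_d L₀/(k_2−k_d) = 0.383×25.2/(1.85−0.383) = 9.652/1.467 = 6.579 mg/L.
e^(−k_d t) = e^(−0.383×0.9040) = 0.7073; e^(−k_2 t) = e^(−1.85×0.9040) = 0.1878.
D = 6.579 × (0.7073 − 0.1878) + 3.46 × 0.1878 = 3.418 + 0.6498 = 4.068 mg/L.
DO = C_s − D = 8.61 − 4.068 = 4.542 mg/L.

DO ≈ 4.54 mg/L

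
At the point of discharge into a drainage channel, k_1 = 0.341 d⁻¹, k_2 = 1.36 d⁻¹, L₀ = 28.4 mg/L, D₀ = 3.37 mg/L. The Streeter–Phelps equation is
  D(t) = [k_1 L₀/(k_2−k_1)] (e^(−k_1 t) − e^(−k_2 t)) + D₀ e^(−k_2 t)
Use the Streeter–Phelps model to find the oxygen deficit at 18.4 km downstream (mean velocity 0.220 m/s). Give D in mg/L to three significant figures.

D ≈ 5.19 mg/L

Travel time t = x/v = 18.4 km / (0.220 m/s) = 18400 m / 0.220 m/s = 83640 s = 0.9680 d.
k_1 L₀/(k_2−k_1) = 0.341×28.4/(1.36−0.341) = 9.684/1.019 = 9.504 mg/L.
e^(−k_1 t) = e^(−0.341×0.9680) = 0.7189; e^(−k_2 t) = e^(−1.36×0.9680) = 0.2681.
D = 9.504 × (0.7189 − 0.2681) + 3.37 × 0.2681 = 4.284 + 0.9034 = 5.188 mg/L.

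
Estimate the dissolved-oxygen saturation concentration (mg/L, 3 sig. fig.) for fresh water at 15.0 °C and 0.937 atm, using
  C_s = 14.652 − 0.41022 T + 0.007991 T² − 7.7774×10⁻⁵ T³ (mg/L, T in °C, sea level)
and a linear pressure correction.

At sea level: C_s = 14.652 − 0.41022×15.0 + 0.007991×15.0² − 7.7774×10⁻⁵×15.0³ = 10.03 mg/L.
Pressure correction: C_s' = 10.03 × 0.937 = 9.402 mg/L.

C_s ≈ 9.40 mg/L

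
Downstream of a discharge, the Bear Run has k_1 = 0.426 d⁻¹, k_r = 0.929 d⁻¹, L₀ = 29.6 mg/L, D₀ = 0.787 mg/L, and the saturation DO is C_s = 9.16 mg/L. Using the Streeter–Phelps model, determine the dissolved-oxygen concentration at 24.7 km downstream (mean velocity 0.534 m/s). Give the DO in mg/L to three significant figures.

DO ≈ 3.97 mg/L

Travel time t = x/v = 24.7 km / (0.534 m/s) = 24700 m / 0.534 m/s = 46250 s = 0.5354 d.
k_1 L₀/(k_r−k_1) = 0.426×29.6/(0.929−0.426) = 12.61/0.5030 = 25.07 mg/L.
e^(−k_1 t) = e^(−0.426×0.5354) = 0.7961; e^(−k_r t) = e^(−0.929×0.5354) = 0.6081.
D = 25.07 × (0.7961 − 0.6081) + 0.787 × 0.6081 = 4.711 + 0.4786 = 5.190 mg/L.
DO = C_s − D = 9.16 − 5.190 = 3.970 mg/L.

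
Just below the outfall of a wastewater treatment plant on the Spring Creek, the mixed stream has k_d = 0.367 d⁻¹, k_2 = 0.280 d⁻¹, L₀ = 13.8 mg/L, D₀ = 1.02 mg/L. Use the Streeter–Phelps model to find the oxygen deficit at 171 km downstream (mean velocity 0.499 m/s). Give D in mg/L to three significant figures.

D ≈ 5.93 mg/L

Travel time t = x/v = 171 km / (0.499 m/s) = 171000 m / 0.499 m/s = 342700 s = 3.966 d.
k_d L₀/(k_2−k_d) = 0.367×13.8/(0.280−0.367) = 5.065/-0.08700 = -58.21 mg/L.
e^(−k_d t) = e^(−0.367×3.966) = 0.2333; e^(−k_2 t) = e^(−0.280×3.966) = 0.3294.
D = -58.21 × (0.2333 − 0.3294) + 1.02 × 0.3294 = 5.596 + 0.3360 = 5.932 mg/L.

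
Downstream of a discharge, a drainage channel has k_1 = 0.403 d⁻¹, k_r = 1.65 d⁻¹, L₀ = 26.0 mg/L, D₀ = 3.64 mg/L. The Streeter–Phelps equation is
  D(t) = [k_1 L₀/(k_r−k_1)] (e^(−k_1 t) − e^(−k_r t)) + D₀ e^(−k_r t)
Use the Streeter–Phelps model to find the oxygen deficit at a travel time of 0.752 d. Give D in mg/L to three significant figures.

k_1 L₀/(k_r−k_1) = 0.403×26.0/(1.65−0.403) = 10.48/1.247 = 8.403 mg/L.
e^(−k_1 t) = e^(−0.403×0.7520) = 0.7386; e^(−k_r t) = e^(−1.65×0.7520) = 0.2892.
D = 8.403 × (0.7386 − 0.2892) + 3.64 × 0.2892 = 3.776 + 1.053 = 4.829 mg/L.

D ≈ 4.83 mg/L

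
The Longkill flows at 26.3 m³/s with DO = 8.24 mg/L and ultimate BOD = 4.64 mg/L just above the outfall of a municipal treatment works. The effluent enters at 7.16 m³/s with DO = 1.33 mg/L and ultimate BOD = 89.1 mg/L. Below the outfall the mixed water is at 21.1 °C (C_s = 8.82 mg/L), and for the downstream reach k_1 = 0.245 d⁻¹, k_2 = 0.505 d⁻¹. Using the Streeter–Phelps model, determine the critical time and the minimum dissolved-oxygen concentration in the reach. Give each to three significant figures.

t_c ≈ 2.39 d; minimum DO ≈ 2.69 mg/L

Mixed DO = (26.3×8.24 + 7.16×1.33)/(26.3+7.16) = 226.2/33.46 = 6.761 mg/L.
Mixed L₀ = (26.3×4.64 + 7.16×89.1)/(33.46) = 760.0/33.46 = 22.71 mg/L.
Initial deficit D₀ = C_s − DO₀ = 8.82 − 6.761 = 2.059 mg/L.
t_c = (1/0.2600) ln[(0.505/0.245)(1 − 2.059×0.2600/(0.245×22.71))] = 3.846 × ln(1.863) = 2.393 d.
D_c = (0.245/0.505) × 22.71 × e^(−0.245×2.393) = 0.4851 × 22.71 × 0.5564 = 6.131 mg/L.
Minimum DO = 8.82 − 6.131 = 2.689 mg/L.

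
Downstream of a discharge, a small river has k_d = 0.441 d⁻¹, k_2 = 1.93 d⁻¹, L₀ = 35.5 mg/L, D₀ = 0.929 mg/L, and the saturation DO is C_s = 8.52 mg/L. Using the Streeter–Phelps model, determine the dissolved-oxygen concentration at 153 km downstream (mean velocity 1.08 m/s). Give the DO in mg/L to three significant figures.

Travel time t = x/v = 153 km / (1.08 m/s) = 153000 m / 1.08 m/s = 141700 s = 1.640 d.
k_d L₀/(k_2−k_d) = 0.441×35.5/(1.93−0.441) = 15.66/1.489 = 10.51 mg/L.
e^(−k_d t) = e^(−0.441×1.640) = 0.4853; e^(−k_2 t) = e^(−1.93×1.640) = 0.04223.
D = 10.51 × (0.4853 − 0.04223) + 0.929 × 0.04223 = 4.658 + 0.03923 = 4.697 mg/L.
DO = C_s − D = 8.52 − 4.697 = 3.823 mg/L.

DO ≈ 3.82 mg/L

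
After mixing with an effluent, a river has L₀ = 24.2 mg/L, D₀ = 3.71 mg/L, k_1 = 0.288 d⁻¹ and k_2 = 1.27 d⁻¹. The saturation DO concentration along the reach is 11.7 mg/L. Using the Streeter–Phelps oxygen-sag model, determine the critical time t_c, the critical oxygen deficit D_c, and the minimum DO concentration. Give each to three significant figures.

With k_2/k_1 = 4.410 and 1 − D₀(k_2−k_1)/(k_1 L₀) = 0.4773,
t_c = ln(4.410 × 0.4773) / (1.27 − 0.288) = ln(2.105) / 0.9820 = 0.7441/0.9820 = 0.7578 d.
L(t_c) = L₀ e^(−k_1 t_c) = 24.2 × 0.8039 = 19.46 mg/L, and at the critical point k_2 D_c = k_1 L, so D_c = (0.288/1.27) × 19.46 = 4.412 mg/L.
Minimum DO = C_s − D_c = 11.7 − 4.412 = 7.288 mg/L.

t_c ≈ 0.758 d; D_c ≈ 4.41 mg/L; min DO ≈ 7.29 mg/L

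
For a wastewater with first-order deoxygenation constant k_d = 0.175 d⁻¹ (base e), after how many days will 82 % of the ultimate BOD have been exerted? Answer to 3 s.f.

y/L₀ = 1 − e^(−k_d t) = 0.82 ⇒ e^(−k_d t) = 0.180
t = −ln(0.180) / 0.175 = 1.715 / 0.175 = 9.799 d.

t ≈ 9.80 d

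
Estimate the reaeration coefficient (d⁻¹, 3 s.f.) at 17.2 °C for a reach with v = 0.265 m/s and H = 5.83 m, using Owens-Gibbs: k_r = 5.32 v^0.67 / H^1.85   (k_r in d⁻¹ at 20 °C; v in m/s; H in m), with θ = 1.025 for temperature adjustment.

k_r ≈ 0.0782 d⁻¹

k_r(20) = 5.32 × 0.265^0.67 / 5.83^1.85 = 5.32 × 0.4107 / 26.09 = 0.08375 d⁻¹.
k_r(17.2) = 0.08375 × 1.025^(17.2−20) = 0.08375 × 0.9332 = 0.07816 d⁻¹.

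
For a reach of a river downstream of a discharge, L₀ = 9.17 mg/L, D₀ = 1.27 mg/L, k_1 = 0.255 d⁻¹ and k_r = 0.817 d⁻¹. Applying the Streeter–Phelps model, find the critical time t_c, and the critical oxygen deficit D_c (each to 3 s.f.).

t_c ≈ 1.42 d; D_c ≈ 1.99 mg/L

With k_r/k_1 = 3.204 and 1 − D₀(k_r−k_1)/(k_1 L₀) = 0.6948,
t_c = ln(3.204 × 0.6948) / (0.817 − 0.255) = ln(2.226) / 0.5620 = 0.8002/0.5620 = 1.424 d.
D_c = (k_1/k_r) L₀ e^(−k_1 t_c) = (0.255/0.817) × 9.17 × e^(−0.255×1.424) = 0.3121 × 9.17 × 0.6955 = 1.991 mg/L.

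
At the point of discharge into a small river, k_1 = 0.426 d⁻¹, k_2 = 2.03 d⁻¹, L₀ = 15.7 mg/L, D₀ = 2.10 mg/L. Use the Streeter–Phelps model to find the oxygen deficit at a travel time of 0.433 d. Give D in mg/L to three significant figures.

k_1 L₀/(k_2−k_1) = 0.426×15.7/(2.03−0.426) = 6.688/1.604 = 4.170 mg/L.
e^(−k_1 t) = e^(−0.426×0.4330) = 0.8316; e^(−k_2 t) = e^(−2.03×0.4330) = 0.4152.
D = 4.170 × (0.8316 − 0.4152) + 2.10 × 0.4152 = 1.736 + 0.8719 = 2.608 mg/L.

D ≈ 2.61 mg/L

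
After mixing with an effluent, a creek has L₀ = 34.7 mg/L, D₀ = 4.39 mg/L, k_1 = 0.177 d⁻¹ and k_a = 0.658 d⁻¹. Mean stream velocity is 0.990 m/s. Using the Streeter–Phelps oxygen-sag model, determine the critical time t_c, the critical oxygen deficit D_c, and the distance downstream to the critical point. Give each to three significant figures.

t_c ≈ 1.85 d; D_c ≈ 6.72 mg/L; x_c ≈ 159 km

t_c = [1/(k_a−k_1)] ln[(k_a/k_1)(1 − D₀(k_a−k_1)/(k_1 L₀))]
= [1/(0.658−0.177)] ln[(0.658/0.177)(1 − 4.39×0.4810/(0.177×34.7))]
= (1/0.4810) ln[3.718 × 0.6562] = 2.079 × ln(2.439) = 2.079 × 0.8918 = 1.854 d.
L(t_c) = L₀ e^(−k_1 t_c) = 34.7 × 0.7203 = 24.99 mg/L, and at the critical point k_a D_c = k_1 L, so D_c = (0.177/0.658) × 24.99 = 6.723 mg/L.
x_c = v t_c = 0.990 m/s × 1.854 d × 86400 s/d = 158600 m ≈ 159 km.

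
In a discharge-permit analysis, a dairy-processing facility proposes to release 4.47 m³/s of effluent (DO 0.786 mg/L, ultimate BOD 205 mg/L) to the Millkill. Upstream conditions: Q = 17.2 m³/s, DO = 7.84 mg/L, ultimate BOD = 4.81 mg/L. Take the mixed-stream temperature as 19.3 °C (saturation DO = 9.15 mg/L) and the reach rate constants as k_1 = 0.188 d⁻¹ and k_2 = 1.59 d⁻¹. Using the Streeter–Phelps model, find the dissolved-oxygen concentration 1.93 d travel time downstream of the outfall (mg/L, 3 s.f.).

DO ≈ 5.01 mg/L

Mixed DO = (17.2×7.84 + 4.47×0.786)/(17.2+4.47) = 138.4/21.67 = 6.385 mg/L.
Mixed L₀ = (17.2×4.81 + 4.47×205)/(21.67) = 999.1/21.67 = 46.10 mg/L.
Initial deficit D₀ = C_s − DO₀ = 9.15 − 6.385 = 2.765 mg/L.
D(1.93) = [0.188×46.10/(1.59−0.188)](e^(−0.188×1.93) − e^(−1.59×1.93)) + 2.765 e^(−1.59×1.93)
= 6.182 × (0.6957 − 0.04648) + 2.765 × 0.04648 = 4.142 mg/L.
DO = 9.15 − 4.142 = 5.008 mg/L.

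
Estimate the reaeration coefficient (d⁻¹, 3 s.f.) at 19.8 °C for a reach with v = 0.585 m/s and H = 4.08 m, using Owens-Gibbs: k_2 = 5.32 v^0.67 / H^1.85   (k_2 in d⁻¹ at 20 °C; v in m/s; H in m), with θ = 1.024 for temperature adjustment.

k_2 ≈ 0.274 d⁻¹

k_2(20) = 5.32 × 0.585^0.67 / 4.08^1.85 = 5.32 × 0.6982 / 13.48 = 0.2755 d⁻¹.
k_2(19.8) = 0.2755 × 1.024^(19.8−20) = 0.2755 × 0.9953 = 0.2742 d⁻¹.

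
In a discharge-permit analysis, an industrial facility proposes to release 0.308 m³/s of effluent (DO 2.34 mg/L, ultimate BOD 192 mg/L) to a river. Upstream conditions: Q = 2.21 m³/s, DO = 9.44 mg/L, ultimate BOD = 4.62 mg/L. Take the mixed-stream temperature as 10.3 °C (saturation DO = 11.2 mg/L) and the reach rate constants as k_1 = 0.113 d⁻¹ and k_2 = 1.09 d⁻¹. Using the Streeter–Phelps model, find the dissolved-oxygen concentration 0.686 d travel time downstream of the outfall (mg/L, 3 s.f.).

DO ≈ 8.52 mg/L

Mixed DO = (2.21×9.44 + 0.308×2.34)/(2.21+0.308) = 21.58/2.518 = 8.572 mg/L.
Mixed L₀ = (2.21×4.62 + 0.308×192)/(2.518) = 69.35/2.518 = 27.54 mg/L.
Initial deficit D₀ = C_s − DO₀ = 11.2 − 8.572 = 2.628 mg/L.
D(0.686) = [0.113×27.54/(1.09−0.113)](e^(−0.113×0.686) − e^(−1.09×0.686)) + 2.628 e^(−1.09×0.686)
= 3.185 × (0.9254 − 0.4734) + 2.628 × 0.4734 = 2.684 mg/L.
DO = 11.2 − 2.684 = 8.516 mg/L.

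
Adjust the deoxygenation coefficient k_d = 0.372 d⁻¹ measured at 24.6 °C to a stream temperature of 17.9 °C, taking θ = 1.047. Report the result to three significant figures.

k_d ≈ 0.273 d⁻¹

k_d(T₂) = k_d(T₁) · θ^(T₂−T₁) = 0.372 × 1.047^(17.9−24.6)
= 0.372 × 1.047^-6.70 = 0.372 × 0.7351 = 0.2735 d⁻¹.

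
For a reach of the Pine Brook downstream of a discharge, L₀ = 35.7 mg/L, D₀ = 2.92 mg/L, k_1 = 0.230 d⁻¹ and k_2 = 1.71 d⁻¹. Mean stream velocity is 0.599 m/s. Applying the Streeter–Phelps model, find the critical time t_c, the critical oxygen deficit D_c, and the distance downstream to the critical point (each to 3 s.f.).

t_c ≈ 0.851 d; D_c ≈ 3.95 mg/L; x_c ≈ 44.0 km

At the critical point dD/dt = 0, so k_1 L₀ e^(−k_1 t) = k_2 D. Substituting D(t) from the Streeter–Phelps equation and solving for t gives
t_c = ln[(k_2/k_1)(1 − D₀(k_2−k_1)/(k_1 L₀))] / (k_2−k_1).
Here k_2−k_1 = 1.480 d⁻¹ and 1 − D₀(k_2−k_1)/(k_1 L₀) = 1 − 2.92×1.480/(0.230×35.7) = 0.4737, so
t_c = ln(7.435 × 0.4737) / 1.480 = 1.259 / 1.480 = 0.8506 d.
D_c = (k_1/k_2) L₀ e^(−k_1 t_c) = (0.230/1.71) × 35.7 × e^(−0.230×0.8506) = 0.1345 × 35.7 × 0.8223 = 3.948 mg/L.
x_c = v t_c = 0.599 m/s × 0.8506 d × 86400 s/d = 44020 m ≈ 44.0 km.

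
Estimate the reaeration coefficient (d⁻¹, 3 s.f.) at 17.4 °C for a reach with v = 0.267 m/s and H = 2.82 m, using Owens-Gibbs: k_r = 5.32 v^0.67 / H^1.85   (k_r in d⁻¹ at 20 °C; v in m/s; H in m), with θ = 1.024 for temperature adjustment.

k_r(20) = 5.32 × 0.267^0.67 / 2.82^1.85 = 5.32 × 0.4128 / 6.807 = 0.3226 d⁻¹.
k_r(17.4) = 0.3226 × 1.024^(17.4−20) = 0.3226 × 0.9402 = 0.3033 d⁻¹.

k_r ≈ 0.303 d⁻¹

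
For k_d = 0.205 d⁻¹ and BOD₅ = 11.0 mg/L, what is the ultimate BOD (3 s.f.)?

BOD₅ = L₀(1 − e^(−5k_d)) ⇒ L₀ = BOD₅ / (1 − e^(−5×0.205))
= 11.0 / (1 − 0.3588) = 11.0 / 0.6412 = 17.16 mg/L.

L₀ ≈ 17.2 mg/L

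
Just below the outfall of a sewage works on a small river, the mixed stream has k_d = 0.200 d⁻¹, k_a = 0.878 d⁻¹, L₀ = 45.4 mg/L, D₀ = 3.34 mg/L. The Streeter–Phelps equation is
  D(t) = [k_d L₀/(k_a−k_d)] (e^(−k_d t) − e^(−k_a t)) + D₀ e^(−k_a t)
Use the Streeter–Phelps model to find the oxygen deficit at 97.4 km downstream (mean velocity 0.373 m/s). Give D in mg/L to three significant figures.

D ≈ 6.61 mg/L

Travel time t = x/v = 97.4 km / (0.373 m/s) = 97400 m / 0.373 m/s = 261100 s = 3.022 d.
k_d L₀/(k_a−k_d) = 0.200×45.4/(0.878−0.200) = 9.080/0.6780 = 13.39 mg/L.
e^(−k_d t) = e^(−0.200×3.022) = 0.5464; e^(−k_a t) = e^(−0.878×3.022) = 0.07040.
D = 13.39 × (0.5464 − 0.07040) + 3.34 × 0.07040 = 6.374 + 0.2351 = 6.609 mg/L.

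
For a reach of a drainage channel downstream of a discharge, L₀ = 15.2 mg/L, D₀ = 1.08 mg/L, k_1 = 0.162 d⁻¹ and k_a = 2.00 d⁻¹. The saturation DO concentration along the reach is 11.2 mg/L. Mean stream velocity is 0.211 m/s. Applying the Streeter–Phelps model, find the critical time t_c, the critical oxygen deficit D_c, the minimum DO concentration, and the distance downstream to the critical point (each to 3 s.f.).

t_c ≈ 0.475 d; D_c ≈ 1.14 mg/L; min DO ≈ 10.1 mg/L; x_c ≈ 8.66 km

With k_a/k_1 = 12.35 and 1 − D₀(k_a−k_1)/(k_1 L₀) = 0.1939,
t_c = ln(12.35 × 0.1939) / (2.00 − 0.162) = ln(2.393) / 1.838 = 0.8727/1.838 = 0.4748 d.
L(t_c) = L₀ e^(−k_1 t_c) = 15.2 × 0.9260 = 14.07 mg/L, and at the critical point k_a D_c = k_1 L, so D_c = (0.162/2.00) × 14.07 = 1.140 mg/L.
Minimum DO = C_s − D_c = 11.2 − 1.140 = 10.06 mg/L.
x_c = v t_c = 0.211 m/s × 0.4748 d × 86400 s/d = 8656 m ≈ 8.66 km.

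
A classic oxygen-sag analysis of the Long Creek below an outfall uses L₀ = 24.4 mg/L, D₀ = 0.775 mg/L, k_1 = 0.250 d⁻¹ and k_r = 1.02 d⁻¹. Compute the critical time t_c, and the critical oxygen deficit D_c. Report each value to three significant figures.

With k_r/k_1 = 4.080 and 1 − D₀(k_r−k_1)/(k_1 L₀) = 0.9022,
t_c = ln(4.080 × 0.9022) / (1.02 − 0.250) = ln(3.681) / 0.7700 = 1.303/0.7700 = 1.692 d.
D_c = (k_1/k_r) L₀ e^(−k_1 t_c) = (0.250/1.02) × 24.4 × e^(−0.250×1.692) = 0.2451 × 24.4 × 0.6550 = 3.917 mg/L.

t_c ≈ 1.69 d; D_c ≈ 3.92 mg/L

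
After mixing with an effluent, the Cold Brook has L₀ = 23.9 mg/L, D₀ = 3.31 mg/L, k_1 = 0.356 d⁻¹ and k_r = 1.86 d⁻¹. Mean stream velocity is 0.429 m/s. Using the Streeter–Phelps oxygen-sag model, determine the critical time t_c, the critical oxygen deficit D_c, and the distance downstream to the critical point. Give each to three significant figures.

At the critical point dD/dt = 0, so k_1 L₀ e^(−k_1 t) = k_r D. Substituting D(t) from the Streeter–Phelps equation and solving for t gives
t_c = ln[(k_r/k_1)(1 − D₀(k_r−k_1)/(k_1 L₀))] / (k_r−k_1).
Here k_r−k_1 = 1.504 d⁻¹ and 1 − D₀(k_r−k_1)/(k_1 L₀) = 1 − 3.31×1.504/(0.356×23.9) = 0.4149, so
t_c = ln(5.225 × 0.4149) / 1.504 = 0.7737 / 1.504 = 0.5144 d.
D_c = (k_1/k_r) L₀ e^(−k_1 t_c) = (0.356/1.86) × 23.9 × e^(−0.356×0.5144) = 0.1914 × 23.9 × 0.8327 = 3.809 mg/L.
x_c = v t_c = 0.429 m/s × 0.5144 d × 86400 s/d = 19070 m ≈ 19.1 km.

t_c ≈ 0.514 d; D_c ≈ 3.81 mg/L; x_c ≈ 19.1 km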